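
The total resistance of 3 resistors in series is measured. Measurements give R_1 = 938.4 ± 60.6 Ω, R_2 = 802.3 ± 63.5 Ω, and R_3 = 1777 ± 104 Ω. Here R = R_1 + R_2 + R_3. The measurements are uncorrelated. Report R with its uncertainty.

3518 ± 136 Ω

R is a linear combination, so absolute uncertainties add in quadrature:
  (δR_1)² = 3670;  (δR_2)² = 4030;  (δR_3)² = 10800
δR = √(18500) = 136 Ω
R = 3518 Ω.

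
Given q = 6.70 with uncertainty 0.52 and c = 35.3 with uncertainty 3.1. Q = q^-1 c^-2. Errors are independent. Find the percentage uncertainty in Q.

19.2%

Q is a product of powers, so relative uncertainties combine in quadrature:
  (-1·δq/q)² = (-1×0.0776)² = 0.00602;  (-2·δc/c)² = (-2×0.0878)² = 0.0308
δQ/Q = √(0.0369) = 0.192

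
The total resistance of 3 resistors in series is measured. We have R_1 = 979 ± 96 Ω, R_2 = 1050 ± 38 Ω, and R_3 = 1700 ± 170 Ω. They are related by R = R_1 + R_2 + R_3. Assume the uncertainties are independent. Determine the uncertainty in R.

For a sum/difference, combine absolute errors in quadrature:
  (δR_1)² = 9220;  (δR_2)² = 1440;  (δR_3)² = 28900
δR = √(39600) = 199 Ω

199 Ω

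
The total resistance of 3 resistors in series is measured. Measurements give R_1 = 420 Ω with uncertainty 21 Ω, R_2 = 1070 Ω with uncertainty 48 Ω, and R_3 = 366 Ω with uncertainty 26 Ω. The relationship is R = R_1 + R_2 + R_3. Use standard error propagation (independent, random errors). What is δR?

58.5 Ω

For a sum/difference, combine absolute errors in quadrature:
  (δR_1)² = 441;  (δR_2)² = 2300;  (δR_3)² = 676
δR = √(3420) = 58.5 Ω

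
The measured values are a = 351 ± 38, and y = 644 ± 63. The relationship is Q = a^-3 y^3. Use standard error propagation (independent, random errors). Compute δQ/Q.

0.438

Products/powers → add relative errors in quadrature, weighted by exponent:
  (-3·δa/a)² = (-3×0.108)² = 0.105;  (3·δy/y)² = (3×0.0978)² = 0.0861
δQ/Q = √(0.192) = 0.438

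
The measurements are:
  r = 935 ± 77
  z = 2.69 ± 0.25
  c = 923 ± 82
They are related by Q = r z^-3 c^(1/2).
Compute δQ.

Relative error in a monomial: (δQ/Q)² = Σ (nᵢ · δxᵢ/xᵢ)².
  (1·δr/r)² = (1×0.0824)² = 0.00678;  (-3·δz/z)² = (-3×0.0929)² = 0.0777;  (½·δc/c)² = (0.5×0.0888)² = 0.00197
δQ/Q = √(0.0865) = 0.294
Q = 1460, so δQ = 0.294 × 1460 = 429.

429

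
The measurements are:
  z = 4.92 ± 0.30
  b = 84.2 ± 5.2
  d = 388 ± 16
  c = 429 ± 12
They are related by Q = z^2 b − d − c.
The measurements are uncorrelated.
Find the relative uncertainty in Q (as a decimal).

Let p = z^2·b = 2040. δp/p = √((2·δz/z)² + (1·δb/b)²) = √(0.0149 + 0.00381) = 0.137, so δp = 279.
Q = p − d − c: δQ = √(δp² + δd² + δc²) = √(77600 + 256 + 144) = 279
Q = 1220, so δQ/Q = 279/1220 = 0.229.

0.229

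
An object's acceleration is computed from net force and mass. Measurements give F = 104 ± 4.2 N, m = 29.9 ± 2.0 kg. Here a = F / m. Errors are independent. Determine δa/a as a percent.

a is a product of powers, so relative uncertainties combine in quadrature:
  (1·δF/F)² = (1×0.0404)² = 0.00163;  (-1·δm/m)² = (-1×0.0669)² = 0.00447
δa/a = √(0.00611) = 0.0781

7.81%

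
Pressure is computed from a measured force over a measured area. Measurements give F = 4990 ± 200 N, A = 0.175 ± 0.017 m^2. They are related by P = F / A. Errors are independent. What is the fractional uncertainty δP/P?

0.105

P is a product of powers, so relative uncertainties combine in quadrature:
  (1·δF/F)² = (1×0.0401)² = 0.00161;  (-1·δA/A)² = (-1×0.0971)² = 0.00944
δP/P = √(0.0110) = 0.105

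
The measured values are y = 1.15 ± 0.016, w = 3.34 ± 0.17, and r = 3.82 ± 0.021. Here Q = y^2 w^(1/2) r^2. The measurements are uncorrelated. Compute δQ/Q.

Since Q is a product/quotient, work with relative uncertainties:
  (2·δy/y)² = (2×0.0139)² = 0.000774;  (½·δw/w)² = (0.5×0.0509)² = 0.000648;  (2·δr/r)² = (2×0.00550)² = 0.000121
δQ/Q = √(0.00154) = 0.0393

0.0393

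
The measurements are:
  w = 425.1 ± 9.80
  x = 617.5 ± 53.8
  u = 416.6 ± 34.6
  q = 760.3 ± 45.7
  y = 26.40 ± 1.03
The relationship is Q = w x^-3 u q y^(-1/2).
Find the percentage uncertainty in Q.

28.2%

For a monomial Q ∝ w, x^-3, u, q, y^(-1/2), fractional errors add in quadrature:
  (1·δw/w)² = (1×0.0231)² = 0.000531;  (-3·δx/x)² = (-3×0.0871)² = 0.0683;  (1·δu/u)² = (1×0.0831)² = 0.00690;  (1·δq/q)² = (1×0.0601)² = 0.00361;  (−½·δy/y)² = (-0.5×0.0390)² = 0.000381
δQ/Q = √(0.0797) = 0.282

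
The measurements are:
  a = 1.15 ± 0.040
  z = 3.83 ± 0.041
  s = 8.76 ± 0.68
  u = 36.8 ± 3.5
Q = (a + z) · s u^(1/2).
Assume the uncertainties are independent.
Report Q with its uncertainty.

Let w = a + z = 4.98. δw = √(δa² + δz²) = √(0.00160 + 0.00168) = 0.0573, so δw/w = 0.0115.
Q is then a monomial in w, s, u:
δQ/Q = √((δw/w)² + (1·δs/s)² + (½·δu/u)²) = √(0.000132 + 0.00603 + 0.00226) = 0.0918
Q = 265, so δQ = 0.0918 × 265 = 24.3.

265 ± 24.3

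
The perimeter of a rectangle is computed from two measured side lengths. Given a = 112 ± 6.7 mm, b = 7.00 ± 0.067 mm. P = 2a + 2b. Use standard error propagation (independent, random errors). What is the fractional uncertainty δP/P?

Absolute uncertainties add in quadrature for a linear combination:
  (2·δa)² = 180;  (2·δb)² = 0.0180
δP = √(180) = 13.4 mm
P = 238 mm, so δP/P = 13.4/238 = 0.0563.

0.0563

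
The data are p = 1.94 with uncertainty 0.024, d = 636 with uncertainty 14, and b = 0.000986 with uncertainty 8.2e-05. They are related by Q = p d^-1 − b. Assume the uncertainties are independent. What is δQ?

0.000113

Let w = p·d^-1 = 0.00305. δw/w = √((1·δp/p)² + (-1·δd/d)²) = √(0.000153 + 0.000485) = 0.0253, so δw = 7.7e-05.
Q = w − b: δQ = √(δw² + δb²) = √(5.93e-09 + 6.72e-09) = 0.000113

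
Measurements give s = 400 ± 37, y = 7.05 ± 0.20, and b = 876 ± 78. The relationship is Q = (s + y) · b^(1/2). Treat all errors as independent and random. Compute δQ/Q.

0.101

Let u = s + y = 407. δu = √(δs² + δy²) = √(1370 + 0.0400) = 37.0, so δu/u = 0.0909.
Q is then a monomial in u, b:
δQ/Q = √((δu/u)² + (½·δb/b)²) = √(0.00826 + 0.00198) = 0.101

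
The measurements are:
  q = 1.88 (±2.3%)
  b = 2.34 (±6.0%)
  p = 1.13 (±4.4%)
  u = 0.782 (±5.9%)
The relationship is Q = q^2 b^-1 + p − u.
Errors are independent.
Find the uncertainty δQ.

Let w = q^2·b^-1 = 1.51. δw/w = √((2·δq/q)² + (-1·δb/b)²) = √(0.00212 + 0.00360) = 0.0756, so δw = 0.114.
Q = w + p − u: δQ = √(δw² + δp² + δu²) = √(0.0130 + 0.00247 + 0.00213) = 0.133

0.133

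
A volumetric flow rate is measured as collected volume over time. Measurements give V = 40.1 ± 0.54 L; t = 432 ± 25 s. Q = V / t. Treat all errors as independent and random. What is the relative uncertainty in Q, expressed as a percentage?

Each factor contributes (exponent × relative error)² to (δQ/Q)²:
  (1·δV/V)² = (1×0.0135)² = 0.000181;  (-1·δt/t)² = (-1×0.0579)² = 0.00335
δQ/Q = √(0.00353) = 0.0594

5.94%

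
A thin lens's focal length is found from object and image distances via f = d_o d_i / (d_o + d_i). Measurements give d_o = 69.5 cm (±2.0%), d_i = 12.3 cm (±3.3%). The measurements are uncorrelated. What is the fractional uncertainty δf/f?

∂f/∂d_o = (d_i/(d_o+d_i))² = 0.0226;  ∂f/∂d_i = (d_o/(d_o+d_i))² = 0.722
δf = √((∂f/∂d_o · δd_o)² + (∂f/∂d_i · δd_i)²) = √(0.000988 + 0.0859) = 0.295 cm
f = 10.5 cm, so δf/f = 0.295/10.5 = 0.0282.

0.0282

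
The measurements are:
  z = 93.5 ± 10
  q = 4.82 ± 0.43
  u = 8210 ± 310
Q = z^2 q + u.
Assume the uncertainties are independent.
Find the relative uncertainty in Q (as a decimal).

0.194

Let p = z^2·q = 42100. δp/p = √((2·δz/z)² + (1·δq/q)²) = √(0.0458 + 0.00796) = 0.232, so δp = 9770.
Q = p + u: δQ = √(δp² + δu²) = √(9.54e+07 + 96100) = 9770
Q = 50300, so δQ/Q = 9770/50300 = 0.194.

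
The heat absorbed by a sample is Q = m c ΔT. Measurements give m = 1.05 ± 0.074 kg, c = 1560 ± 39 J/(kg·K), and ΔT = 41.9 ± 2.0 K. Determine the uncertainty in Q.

Relative error in a monomial: (δQ/Q)² = Σ (nᵢ · δxᵢ/xᵢ)².
  (1·δm/m)² = (1×0.0705)² = 0.00497;  (1·δc/c)² = (1×0.0250)² = 0.000625;  (1·δΔT/ΔT)² = (1×0.0477)² = 0.00228
δQ/Q = √(0.00787) = 0.0887
Q = 68600 J, so δQ = 0.0887 × 68600 = 6090 J.

6090 J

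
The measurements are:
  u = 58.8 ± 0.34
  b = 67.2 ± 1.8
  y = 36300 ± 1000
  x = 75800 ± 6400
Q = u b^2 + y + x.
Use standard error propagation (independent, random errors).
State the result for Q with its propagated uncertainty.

(3.78 ± 0.157) × 10^5

Let p = u·b^2 = 2.66e+05. δp/p = √((1·δu/u)² + (2·δb/b)²) = √(3.34e-05 + 0.00287) = 0.0539, so δp = 14300.
Q = p + y + x: δQ = √(δp² + δy² + δx²) = √(2.05e+08 + 1e+06 + 4.1e+07) = 15700
Q = 3.78e+05.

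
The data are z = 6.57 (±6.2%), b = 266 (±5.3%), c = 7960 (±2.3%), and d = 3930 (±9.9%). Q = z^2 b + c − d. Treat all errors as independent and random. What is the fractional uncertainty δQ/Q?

Let p = z^2·b = 11500. δp/p = √((2·δz/z)² + (1·δb/b)²) = √(0.0154 + 0.00281) = 0.135, so δp = 1550.
Q = p + c − d: δQ = √(δp² + δc² + δd²) = √(2.4e+06 + 33500 + 1.51e+05) = 1610
Q = 15500, so δQ/Q = 1610/15500 = 0.104.

0.104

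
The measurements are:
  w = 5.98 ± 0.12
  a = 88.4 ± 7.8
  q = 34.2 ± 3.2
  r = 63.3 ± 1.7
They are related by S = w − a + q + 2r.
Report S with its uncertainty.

78.4 ± 9.09

Sums and differences: (δS)² = Σ (cᵢ δxᵢ)².
  (δw)² = 0.0144;  (δa)² = 60.8;  (δq)² = 10.2;  (2·δr)² = 11.6
δS = √(82.7) = 9.09
S = 78.4.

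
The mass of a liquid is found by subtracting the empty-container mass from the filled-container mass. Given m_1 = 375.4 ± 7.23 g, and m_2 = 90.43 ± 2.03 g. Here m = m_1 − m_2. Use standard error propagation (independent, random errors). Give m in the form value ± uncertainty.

285.0 ± 7.51 g

m is a linear combination, so absolute uncertainties add in quadrature:
  (δm_1)² = 52.3;  (δm_2)² = 4.12
δm = √(56.4) = 7.51 g
m = 285.0 g.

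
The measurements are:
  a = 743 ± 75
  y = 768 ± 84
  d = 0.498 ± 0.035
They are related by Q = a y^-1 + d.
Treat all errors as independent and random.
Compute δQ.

0.148

Let p = a·y^-1 = 0.967. δp/p = √((1·δa/a)² + (-1·δy/y)²) = √(0.0102 + 0.0120) = 0.149, so δp = 0.144.
Q = p + d: δQ = √(δp² + δd²) = √(0.0207 + 0.00123) = 0.148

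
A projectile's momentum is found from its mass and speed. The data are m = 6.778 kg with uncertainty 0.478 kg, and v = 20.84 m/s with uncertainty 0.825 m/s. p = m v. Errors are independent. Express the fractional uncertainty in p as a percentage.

8.09%

For a monomial p ∝ m, v, fractional errors add in quadrature:
  (1·δm/m)² = (1×0.0705)² = 0.00497;  (1·δv/v)² = (1×0.0396)² = 0.00157
δp/p = √(0.00654) = 0.0809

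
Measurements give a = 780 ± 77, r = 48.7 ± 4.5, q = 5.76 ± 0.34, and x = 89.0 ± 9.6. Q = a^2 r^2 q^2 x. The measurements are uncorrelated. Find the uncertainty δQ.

Products/powers → add relative errors in quadrature, weighted by exponent:
  (2·δa/a)² = (2×0.0987)² = 0.0390;  (2·δr/r)² = (2×0.0924)² = 0.0342;  (2·δq/q)² = (2×0.0590)² = 0.0139;  (1·δx/x)² = (1×0.108)² = 0.0116
δQ/Q = √(0.0987) = 0.314
Q = 4.26e+12, so δQ = 0.314 × 4.26e+12 = 1.34e+12.

1.34e+12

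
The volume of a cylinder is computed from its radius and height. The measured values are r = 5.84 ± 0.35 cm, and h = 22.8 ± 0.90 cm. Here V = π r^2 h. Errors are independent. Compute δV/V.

For a monomial V ∝ r^2, h, fractional errors add in quadrature:
  (2·δr/r)² = (2×0.0599)² = 0.0144;  (1·δh/h)² = (1×0.0395)² = 0.00156
δV/V = √(0.0159) = 0.126

0.126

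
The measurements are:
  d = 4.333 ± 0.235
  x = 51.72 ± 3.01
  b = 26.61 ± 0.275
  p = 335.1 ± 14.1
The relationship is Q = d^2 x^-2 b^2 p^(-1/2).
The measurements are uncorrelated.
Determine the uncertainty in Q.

Products/powers → add relative errors in quadrature, weighted by exponent:
  (2·δd/d)² = (2×0.0542)² = 0.0118;  (-2·δx/x)² = (-2×0.0582)² = 0.0135;  (2·δb/b)² = (2×0.0103)² = 0.000427;  (−½·δp/p)² = (-0.5×0.0421)² = 0.000443
δQ/Q = √(0.0262) = 0.162
Q = 0.2715, so δQ = 0.162 × 0.2715 = 0.0439.

0.0439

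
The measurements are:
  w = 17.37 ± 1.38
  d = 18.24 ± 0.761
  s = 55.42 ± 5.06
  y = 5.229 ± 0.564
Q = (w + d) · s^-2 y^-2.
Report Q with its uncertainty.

Let u = w + d = 35.61. δu = √(δw² + δd²) = √(1.90 + 0.579) = 1.58, so δu/u = 0.0443.
Q is then a monomial in u, s, y:
δQ/Q = √((δu/u)² + (-2·δs/s)² + (-2·δy/y)²) = √(0.00196 + 0.0333 + 0.0465) = 0.286
Q = 0.0004240, so δQ = 0.286 × 0.0004240 = 0.000121.

0.0004240 ± 0.000121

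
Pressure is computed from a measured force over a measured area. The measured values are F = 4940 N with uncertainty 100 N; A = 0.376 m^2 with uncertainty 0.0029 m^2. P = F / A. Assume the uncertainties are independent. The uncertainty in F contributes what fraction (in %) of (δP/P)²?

(δP/P)² = (1·δF/F)² + (-1·δA/A)²
  F term: (1×0.0202)² = 0.000410
  A term: (-1×0.00771)² = 5.95e-05
Total = 0.000469. Share from F = 0.000410/0.000469 = 0.873.

87.3%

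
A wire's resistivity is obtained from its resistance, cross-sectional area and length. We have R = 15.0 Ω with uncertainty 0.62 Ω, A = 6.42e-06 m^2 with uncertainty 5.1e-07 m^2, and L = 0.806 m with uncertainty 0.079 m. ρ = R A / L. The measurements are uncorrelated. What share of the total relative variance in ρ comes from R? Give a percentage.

(δρ/ρ)² = (1·δR/R)² + (1·δA/A)² + (-1·δL/L)²
  R term: (1×0.0413)² = 0.00171
  A term: (1×0.0794)² = 0.00631
  L term: (-1×0.0980)² = 0.00961
Total = 0.0176. Share from R = 0.00171/0.0176 = 0.0969.

9.69%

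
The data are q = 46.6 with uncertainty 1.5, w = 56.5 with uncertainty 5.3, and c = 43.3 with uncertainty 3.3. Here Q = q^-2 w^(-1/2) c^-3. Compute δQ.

Products/powers → add relative errors in quadrature, weighted by exponent:
  (-2·δq/q)² = (-2×0.0322)² = 0.00414;  (−½·δw/w)² = (-0.5×0.0938)² = 0.00220;  (-3·δc/c)² = (-3×0.0762)² = 0.0523
δQ/Q = √(0.0586) = 0.242
Q = 7.55e-10, so δQ = 0.242 × 7.55e-10 = 1.83e-10.

1.83e-10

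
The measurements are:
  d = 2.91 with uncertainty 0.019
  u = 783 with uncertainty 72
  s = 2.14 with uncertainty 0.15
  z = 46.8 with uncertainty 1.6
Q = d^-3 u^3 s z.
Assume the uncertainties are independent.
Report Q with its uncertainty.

Q is a product of powers, so relative uncertainties combine in quadrature:
  (-3·δd/d)² = (-3×0.00653)² = 0.000384;  (3·δu/u)² = (3×0.0920)² = 0.0761;  (1·δs/s)² = (1×0.0701)² = 0.00491;  (1·δz/z)² = (1×0.0342)² = 0.00117
δQ/Q = √(0.0826) = 0.287
Q = 1.95e+09, so δQ = 0.287 × 1.95e+09 = 5.61e+08.

(1.95 ± 0.561) × 10^9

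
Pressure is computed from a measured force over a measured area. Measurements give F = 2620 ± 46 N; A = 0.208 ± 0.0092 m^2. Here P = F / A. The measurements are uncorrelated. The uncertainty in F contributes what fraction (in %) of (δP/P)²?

13.6%

(δP/P)² = (1·δF/F)² + (-1·δA/A)²
  F term: (1×0.0176)² = 0.000308
  A term: (-1×0.0442)² = 0.00196
Total = 0.00226. Share from F = 0.000308/0.00226 = 0.136.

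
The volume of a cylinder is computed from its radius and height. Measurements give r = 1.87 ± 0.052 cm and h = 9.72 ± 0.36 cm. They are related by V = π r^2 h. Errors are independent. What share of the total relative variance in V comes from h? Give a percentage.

(δV/V)² = (2·δr/r)² + (1·δh/h)²
  r term: (2×0.0278)² = 0.00309
  h term: (1×0.0370)² = 0.00137
Total = 0.00446. Share from h = 0.00137/0.00446 = 0.307.

30.7%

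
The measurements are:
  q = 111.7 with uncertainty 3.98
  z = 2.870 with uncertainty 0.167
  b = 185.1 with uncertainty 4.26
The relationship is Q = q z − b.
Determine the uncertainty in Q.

22.3

Let p = q·z = 320.6. δp/p = √((1·δq/q)² + (1·δz/z)²) = √(0.00127 + 0.00339) = 0.0682, so δp = 21.9.
Q = p − b: δQ = √(δp² + δb²) = √(478 + 18.1) = 22.3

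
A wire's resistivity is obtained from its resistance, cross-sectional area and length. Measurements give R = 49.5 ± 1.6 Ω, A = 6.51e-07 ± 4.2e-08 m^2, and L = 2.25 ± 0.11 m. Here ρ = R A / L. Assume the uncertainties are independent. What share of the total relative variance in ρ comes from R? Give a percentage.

(δρ/ρ)² = (1·δR/R)² + (1·δA/A)² + (-1·δL/L)²
  R term: (1×0.0323)² = 0.00104
  A term: (1×0.0645)² = 0.00416
  L term: (-1×0.0489)² = 0.00239
Total = 0.00760. Share from R = 0.00104/0.00760 = 0.138.

13.8%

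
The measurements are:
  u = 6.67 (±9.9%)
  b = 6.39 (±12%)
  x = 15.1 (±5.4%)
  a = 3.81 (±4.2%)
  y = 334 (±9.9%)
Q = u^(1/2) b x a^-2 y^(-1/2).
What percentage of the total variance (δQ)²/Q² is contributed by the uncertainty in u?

8.37%

(δQ/Q)² = (½·δu/u)² + (1·δb/b)² + (1·δx/x)² + (-2·δa/a)² + (−½·δy/y)²
  u term: (0.5×0.0990)² = 0.00245
  b term: (1×0.120)² = 0.0144
  x term: (1×0.0540)² = 0.00292
  a term: (-2×0.0420)² = 0.00706
  y term: (-0.5×0.0990)² = 0.00245
Total = 0.0293. Share from u = 0.00245/0.0293 = 0.0837.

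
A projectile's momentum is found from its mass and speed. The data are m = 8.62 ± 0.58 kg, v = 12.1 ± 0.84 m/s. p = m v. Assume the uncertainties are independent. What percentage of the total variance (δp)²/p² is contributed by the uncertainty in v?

51.6%

(δp/p)² = (1·δm/m)² + (1·δv/v)²
  m term: (1×0.0673)² = 0.00453
  v term: (1×0.0694)² = 0.00482
Total = 0.00935. Share from v = 0.00482/0.00935 = 0.516.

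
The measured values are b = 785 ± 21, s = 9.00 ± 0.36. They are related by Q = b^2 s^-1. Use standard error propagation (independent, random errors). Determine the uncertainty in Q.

4570

Q is a product of powers, so relative uncertainties combine in quadrature:
  (2·δb/b)² = (2×0.0268)² = 0.00286;  (-1·δs/s)² = (-1×0.0400)² = 0.00160
δQ/Q = √(0.00446) = 0.0668
Q = 68500, so δQ = 0.0668 × 68500 = 4570.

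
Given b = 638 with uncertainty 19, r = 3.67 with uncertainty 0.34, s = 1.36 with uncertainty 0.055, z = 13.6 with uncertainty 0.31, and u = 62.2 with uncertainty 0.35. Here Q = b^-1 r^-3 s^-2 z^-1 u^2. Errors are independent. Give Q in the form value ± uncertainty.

Relative error in a monomial: (δQ/Q)² = Σ (nᵢ · δxᵢ/xᵢ)².
  (-1·δb/b)² = (-1×0.0298)² = 0.000887;  (-3·δr/r)² = (-3×0.0926)² = 0.0772;  (-2·δs/s)² = (-2×0.0404)² = 0.00654;  (-1·δz/z)² = (-1×0.0228)² = 0.000520;  (2·δu/u)² = (2×0.00563)² = 0.000127
δQ/Q = √(0.0853) = 0.292
Q = 0.00488, so δQ = 0.292 × 0.00488 = 0.00142.

0.00488 ± 0.00142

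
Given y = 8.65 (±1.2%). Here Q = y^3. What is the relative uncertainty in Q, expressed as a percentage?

For a monomial Q ∝ y^3, fractional errors add in quadrature:
  (3·δy/y)² = (3×0.0120)² = 0.00130
δQ/Q = √(0.00130) = 0.0360

3.60%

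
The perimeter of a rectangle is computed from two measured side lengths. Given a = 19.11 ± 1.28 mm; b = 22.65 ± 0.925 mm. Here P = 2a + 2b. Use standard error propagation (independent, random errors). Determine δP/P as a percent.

3.78%

Each term contributes (cᵢ δxᵢ)² to (δP)²:
  (2·δa)² = 6.55;  (2·δb)² = 3.42
δP = √(9.98) = 3.16 mm
P = 83.52 mm, so δP/P = 3.16/83.52 = 0.0378.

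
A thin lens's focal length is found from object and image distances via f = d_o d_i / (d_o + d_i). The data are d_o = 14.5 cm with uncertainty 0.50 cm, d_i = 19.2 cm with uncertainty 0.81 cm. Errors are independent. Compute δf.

∂f/∂d_o = (d_i/(d_o+d_i))² = 0.325;  ∂f/∂d_i = (d_o/(d_o+d_i))² = 0.185
δf = √((∂f/∂d_o · δd_o)² + (∂f/∂d_i · δd_i)²) = √(0.0263 + 0.0225) = 0.221 cm

0.221 cm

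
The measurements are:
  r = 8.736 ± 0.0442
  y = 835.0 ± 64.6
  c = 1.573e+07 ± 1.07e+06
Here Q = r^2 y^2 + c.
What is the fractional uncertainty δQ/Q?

Let p = r^2·y^2 = 5.321e+07. δp/p = √((2·δr/r)² + (2·δy/y)²) = √(0.000102 + 0.0239) = 0.155, so δp = 8.25e+06.
Q = p + c: δQ = √(δp² + δc²) = √(6.81e+13 + 1.14e+12) = 8.32e+06
Q = 6.894e+07, so δQ/Q = 8.32e+06/6.894e+07 = 0.121.

0.121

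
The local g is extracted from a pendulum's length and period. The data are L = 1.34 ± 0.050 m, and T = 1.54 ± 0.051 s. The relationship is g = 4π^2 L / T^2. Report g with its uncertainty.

22.3 ± 1.70 m/s^2

g is a product of powers, so relative uncertainties combine in quadrature:
  (1·δL/L)² = (1×0.0373)² = 0.00139;  (-2·δT/T)² = (-2×0.0331)² = 0.00439
δg/g = √(0.00578) = 0.0760
g = 22.3 m/s^2, so δg = 0.0760 × 22.3 = 1.70 m/s^2.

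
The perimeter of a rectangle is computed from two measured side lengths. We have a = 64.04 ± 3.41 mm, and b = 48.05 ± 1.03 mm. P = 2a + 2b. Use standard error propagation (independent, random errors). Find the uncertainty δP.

Absolute uncertainties add in quadrature for a linear combination:
  (2·δa)² = 46.5;  (2·δb)² = 4.24
δP = √(50.8) = 7.12 mm

7.12 mm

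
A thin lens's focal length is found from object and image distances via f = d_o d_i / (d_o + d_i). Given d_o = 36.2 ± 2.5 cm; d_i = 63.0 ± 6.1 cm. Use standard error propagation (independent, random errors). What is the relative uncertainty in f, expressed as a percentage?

5.63%

∂f/∂d_o = (d_i/(d_o+d_i))² = 0.403;  ∂f/∂d_i = (d_o/(d_o+d_i))² = 0.133
δf = √((∂f/∂d_o · δd_o)² + (∂f/∂d_i · δd_i)²) = √(1.02 + 0.660) = 1.29 cm
f = 23.0 cm, so δf/f = 1.29/23.0 = 0.0563.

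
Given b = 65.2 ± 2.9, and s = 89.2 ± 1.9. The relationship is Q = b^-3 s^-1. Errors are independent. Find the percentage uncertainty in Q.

13.5%

Q is a product of powers, so relative uncertainties combine in quadrature:
  (-3·δb/b)² = (-3×0.0445)² = 0.0178;  (-1·δs/s)² = (-1×0.0213)² = 0.000454
δQ/Q = √(0.0183) = 0.135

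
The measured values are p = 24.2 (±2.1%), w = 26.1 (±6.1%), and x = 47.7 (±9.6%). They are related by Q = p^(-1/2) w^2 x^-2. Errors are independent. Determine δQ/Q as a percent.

Relative error in a monomial: (δQ/Q)² = Σ (nᵢ · δxᵢ/xᵢ)².
  (−½·δp/p)² = (-0.5×0.0210)² = 0.000110;  (2·δw/w)² = (2×0.0610)² = 0.0149;  (-2·δx/x)² = (-2×0.0960)² = 0.0369
δQ/Q = √(0.0519) = 0.228

22.8%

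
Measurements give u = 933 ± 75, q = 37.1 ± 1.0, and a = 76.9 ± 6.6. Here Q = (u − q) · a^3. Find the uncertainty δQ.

Let w = u − q = 896. δw = √(δu² + δq²) = √(5620 + 1.00) = 75.0, so δw/w = 0.0837.
Q is then a monomial in w, a:
δQ/Q = √((δw/w)² + (3·δa/a)²) = √(0.00701 + 0.0663) = 0.271
Q = 4.07e+08, so δQ = 0.271 × 4.07e+08 = 1.1e+08.

1.1e+08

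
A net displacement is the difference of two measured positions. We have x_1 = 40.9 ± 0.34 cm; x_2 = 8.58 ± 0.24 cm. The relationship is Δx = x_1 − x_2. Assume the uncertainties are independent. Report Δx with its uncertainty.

For a sum/difference, combine absolute errors in quadrature:
  (δx_1)² = 0.116;  (δx_2)² = 0.0576
δΔx = √(0.173) = 0.416 cm
Δx = 32.3 cm.

32.3 ± 0.416 cm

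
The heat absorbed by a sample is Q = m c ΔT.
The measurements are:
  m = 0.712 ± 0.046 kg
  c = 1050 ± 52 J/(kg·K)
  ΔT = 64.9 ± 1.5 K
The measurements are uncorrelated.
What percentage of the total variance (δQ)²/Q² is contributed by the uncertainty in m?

(δQ/Q)² = (1·δm/m)² + (1·δc/c)² + (1·δΔT/ΔT)²
  m term: (1×0.0646)² = 0.00417
  c term: (1×0.0495)² = 0.00245
  ΔT term: (1×0.0231)² = 0.000534
Total = 0.00716. Share from m = 0.00417/0.00716 = 0.583.

58.3%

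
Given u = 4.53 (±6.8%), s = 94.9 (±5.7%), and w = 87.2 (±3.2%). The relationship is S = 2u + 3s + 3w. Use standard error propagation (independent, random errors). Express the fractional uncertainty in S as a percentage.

Each term contributes (cᵢ δxᵢ)² to (δS)²:
  (2·δu)² = 0.380;  (3·δs)² = 263;  (3·δw)² = 70.1
δS = √(334) = 18.3
S = 555, so δS/S = 18.3/555 = 0.0329.

3.29%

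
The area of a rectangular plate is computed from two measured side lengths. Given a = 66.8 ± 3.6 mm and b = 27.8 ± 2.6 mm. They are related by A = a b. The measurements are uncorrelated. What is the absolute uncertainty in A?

200 mm^2

Each factor contributes (exponent × relative error)² to (δA/A)²:
  (1·δa/a)² = (1×0.0539)² = 0.00290;  (1·δb/b)² = (1×0.0935)² = 0.00875
δA/A = √(0.0117) = 0.108
A = 1860 mm^2, so δA = 0.108 × 1860 = 200 mm^2.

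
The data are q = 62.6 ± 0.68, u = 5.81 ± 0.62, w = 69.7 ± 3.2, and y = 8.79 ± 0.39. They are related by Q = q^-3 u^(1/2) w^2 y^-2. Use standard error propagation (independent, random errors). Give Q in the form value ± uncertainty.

Relative error in a monomial: (δQ/Q)² = Σ (nᵢ · δxᵢ/xᵢ)².
  (-3·δq/q)² = (-3×0.0109)² = 0.00106;  (½·δu/u)² = (0.5×0.107)² = 0.00285;  (2·δw/w)² = (2×0.0459)² = 0.00843;  (-2·δy/y)² = (-2×0.0444)² = 0.00787
δQ/Q = √(0.0202) = 0.142
Q = 0.000618, so δQ = 0.142 × 0.000618 = 8.78e-05.

(6.18 ± 0.878) × 10^-4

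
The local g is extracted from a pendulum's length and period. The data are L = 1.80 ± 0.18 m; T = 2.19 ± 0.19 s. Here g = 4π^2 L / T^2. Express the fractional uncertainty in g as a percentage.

20.0%

g is a product of powers, so relative uncertainties combine in quadrature:
  (1·δL/L)² = (1×0.100)² = 0.0100;  (-2·δT/T)² = (-2×0.0868)² = 0.0301
δg/g = √(0.0401) = 0.200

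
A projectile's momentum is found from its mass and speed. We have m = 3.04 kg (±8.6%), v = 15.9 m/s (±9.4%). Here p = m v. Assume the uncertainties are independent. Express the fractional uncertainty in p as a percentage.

Each factor contributes (exponent × relative error)² to (δp/p)²:
  (1·δm/m)² = (1×0.0860)² = 0.00740;  (1·δv/v)² = (1×0.0940)² = 0.00884
δp/p = √(0.0162) = 0.127

12.7%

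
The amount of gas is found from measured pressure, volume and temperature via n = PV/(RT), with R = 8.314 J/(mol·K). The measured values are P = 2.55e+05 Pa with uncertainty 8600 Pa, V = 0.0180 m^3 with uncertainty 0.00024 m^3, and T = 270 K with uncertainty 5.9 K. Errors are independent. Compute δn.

0.0866 mol

For a monomial n ∝ P, V, T^-1, fractional errors add in quadrature:
  (1·δP/P)² = (1×0.0337)² = 0.00114;  (1·δV/V)² = (1×0.0133)² = 0.000178;  (-1·δT/T)² = (-1×0.0219)² = 0.000478
δn/n = √(0.00179) = 0.0423
n = 2.04 mol, so δn = 0.0423 × 2.04 = 0.0866 mol.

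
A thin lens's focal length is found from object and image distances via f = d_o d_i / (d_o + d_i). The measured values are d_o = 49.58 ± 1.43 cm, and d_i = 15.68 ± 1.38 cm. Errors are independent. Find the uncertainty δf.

0.801 cm

∂f/∂d_o = (d_i/(d_o+d_i))² = 0.0577;  ∂f/∂d_i = (d_o/(d_o+d_i))² = 0.577
δf = √((∂f/∂d_o · δd_o)² + (∂f/∂d_i · δd_i)²) = √(0.00682 + 0.634) = 0.801 cm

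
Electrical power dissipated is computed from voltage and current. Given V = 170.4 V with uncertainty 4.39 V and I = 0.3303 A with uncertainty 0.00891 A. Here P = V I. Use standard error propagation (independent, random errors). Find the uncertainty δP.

Products/powers → add relative errors in quadrature, weighted by exponent:
  (1·δV/V)² = (1×0.0258)² = 0.000664;  (1·δI/I)² = (1×0.0270)² = 0.000728
δP/P = √(0.00139) = 0.0373
P = 56.28 W, so δP = 0.0373 × 56.28 = 2.10 W.

2.10 W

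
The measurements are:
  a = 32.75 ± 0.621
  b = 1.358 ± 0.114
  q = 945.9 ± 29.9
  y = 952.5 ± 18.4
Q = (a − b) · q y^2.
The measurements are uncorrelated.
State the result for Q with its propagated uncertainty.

Let u = a − b = 31.39. δu = √(δa² + δb²) = √(0.386 + 0.0130) = 0.631, so δu/u = 0.0201.
Q is then a monomial in u, q, y:
δQ/Q = √((δu/u)² + (1·δq/q)² + (2·δy/y)²) = √(0.000405 + 0.000999 + 0.00149) = 0.0538
Q = 2.694e+10, so δQ = 0.0538 × 2.694e+10 = 1.45e+09.

(2.694 ± 0.145) × 10^10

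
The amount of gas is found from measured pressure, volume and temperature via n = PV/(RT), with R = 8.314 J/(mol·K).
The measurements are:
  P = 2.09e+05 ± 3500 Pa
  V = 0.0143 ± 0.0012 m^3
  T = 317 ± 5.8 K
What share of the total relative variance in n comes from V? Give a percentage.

92.0%

(δn/n)² = (1·δP/P)² + (1·δV/V)² + (-1·δT/T)²
  P term: (1×0.0167)² = 0.000280
  V term: (1×0.0839)² = 0.00704
  T term: (-1×0.0183)² = 0.000335
Total = 0.00766. Share from V = 0.00704/0.00766 = 0.920.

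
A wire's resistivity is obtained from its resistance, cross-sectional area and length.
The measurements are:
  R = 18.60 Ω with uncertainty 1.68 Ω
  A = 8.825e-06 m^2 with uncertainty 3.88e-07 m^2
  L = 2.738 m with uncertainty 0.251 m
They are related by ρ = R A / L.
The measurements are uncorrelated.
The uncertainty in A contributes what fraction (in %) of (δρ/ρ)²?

(δρ/ρ)² = (1·δR/R)² + (1·δA/A)² + (-1·δL/L)²
  R term: (1×0.0903)² = 0.00816
  A term: (1×0.0440)² = 0.00193
  L term: (-1×0.0917)² = 0.00840
Total = 0.0185. Share from A = 0.00193/0.0185 = 0.105.

10.5%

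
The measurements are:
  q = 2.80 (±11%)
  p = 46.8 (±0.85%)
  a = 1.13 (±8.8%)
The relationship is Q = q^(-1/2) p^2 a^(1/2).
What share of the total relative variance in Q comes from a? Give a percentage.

36.9%

(δQ/Q)² = (−½·δq/q)² + (2·δp/p)² + (½·δa/a)²
  q term: (-0.5×0.110)² = 0.00302
  p term: (2×0.00850)² = 0.000289
  a term: (0.5×0.0880)² = 0.00194
Total = 0.00525. Share from a = 0.00194/0.00525 = 0.369.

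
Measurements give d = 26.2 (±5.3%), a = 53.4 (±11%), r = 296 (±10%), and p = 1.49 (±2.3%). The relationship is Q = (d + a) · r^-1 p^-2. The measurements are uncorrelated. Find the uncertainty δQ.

0.0162

Let u = d + a = 79.6. δu = √(δd² + δa²) = √(1.93 + 34.5) = 6.04, so δu/u = 0.0758.
Q is then a monomial in u, r, p:
δQ/Q = √((δu/u)² + (-1·δr/r)² + (-2·δp/p)²) = √(0.00575 + 0.0100 + 0.00212) = 0.134
Q = 0.121, so δQ = 0.134 × 0.121 = 0.0162.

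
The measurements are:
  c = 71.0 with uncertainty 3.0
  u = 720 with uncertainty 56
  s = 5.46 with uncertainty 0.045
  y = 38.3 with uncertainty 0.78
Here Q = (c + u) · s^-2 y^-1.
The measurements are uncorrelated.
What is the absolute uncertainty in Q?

0.0524

Let w = c + u = 791. δw = √(δc² + δu²) = √(9.00 + 3140) = 56.1, so δw/w = 0.0709.
Q is then a monomial in w, s, y:
δQ/Q = √((δw/w)² + (-2·δs/s)² + (-1·δy/y)²) = √(0.00503 + 0.000272 + 0.000415) = 0.0756
Q = 0.693, so δQ = 0.0756 × 0.693 = 0.0524.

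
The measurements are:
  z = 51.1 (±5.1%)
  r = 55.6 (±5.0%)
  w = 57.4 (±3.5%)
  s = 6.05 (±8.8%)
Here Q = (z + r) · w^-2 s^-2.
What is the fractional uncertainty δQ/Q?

0.193

Let u = z + r = 107. δu = √(δz² + δr²) = √(6.79 + 7.73) = 3.81, so δu/u = 0.0357.
Q is then a monomial in u, w, s:
δQ/Q = √((δu/u)² + (-2·δw/w)² + (-2·δs/s)²) = √(0.00128 + 0.00490 + 0.0310) = 0.193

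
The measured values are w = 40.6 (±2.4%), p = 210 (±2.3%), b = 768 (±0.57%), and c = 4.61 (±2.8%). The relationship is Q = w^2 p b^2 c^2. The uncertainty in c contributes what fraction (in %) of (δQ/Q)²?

(δQ/Q)² = (2·δw/w)² + (1·δp/p)² + (2·δb/b)² + (2·δc/c)²
  w term: (2×0.0240)² = 0.00230
  p term: (1×0.0230)² = 0.000529
  b term: (2×0.00570)² = 0.000130
  c term: (2×0.0280)² = 0.00314
Total = 0.00610. Share from c = 0.00314/0.00610 = 0.514.

51.4%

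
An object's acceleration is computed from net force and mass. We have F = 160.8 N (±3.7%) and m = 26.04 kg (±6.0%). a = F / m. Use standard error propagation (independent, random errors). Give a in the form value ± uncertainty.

Products/powers → add relative errors in quadrature, weighted by exponent:
  (1·δF/F)² = (1×0.0370)² = 0.00137;  (-1·δm/m)² = (-1×0.0600)² = 0.00360
δa/a = √(0.00497) = 0.0705
a = 6.175 m/s^2, so δa = 0.0705 × 6.175 = 0.435 m/s^2.

6.175 ± 0.435 m/s^2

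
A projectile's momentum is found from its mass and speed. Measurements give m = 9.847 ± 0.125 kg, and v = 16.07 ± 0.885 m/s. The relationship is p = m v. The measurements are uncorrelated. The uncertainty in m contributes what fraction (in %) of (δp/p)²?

(δp/p)² = (1·δm/m)² + (1·δv/v)²
  m term: (1×0.0127)² = 0.000161
  v term: (1×0.0551)² = 0.00303
Total = 0.00319. Share from m = 0.000161/0.00319 = 0.0505.

5.05%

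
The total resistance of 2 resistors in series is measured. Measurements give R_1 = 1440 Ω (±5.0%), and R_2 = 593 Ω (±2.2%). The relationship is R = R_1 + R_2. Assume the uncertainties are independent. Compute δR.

Each term contributes (cᵢ δxᵢ)² to (δR)²:
  (δR_1)² = 5180;  (δR_2)² = 170
δR = √(5350) = 73.2 Ω

73.2 Ω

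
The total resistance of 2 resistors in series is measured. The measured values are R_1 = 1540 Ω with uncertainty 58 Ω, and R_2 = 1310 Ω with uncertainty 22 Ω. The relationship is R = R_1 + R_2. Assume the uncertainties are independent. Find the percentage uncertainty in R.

2.18%

Sums and differences: (δR)² = Σ (cᵢ δxᵢ)².
  (δR_1)² = 3360;  (δR_2)² = 484
δR = √(3850) = 62.0 Ω
R = 2850 Ω, so δR/R = 62.0/2850 = 0.0218.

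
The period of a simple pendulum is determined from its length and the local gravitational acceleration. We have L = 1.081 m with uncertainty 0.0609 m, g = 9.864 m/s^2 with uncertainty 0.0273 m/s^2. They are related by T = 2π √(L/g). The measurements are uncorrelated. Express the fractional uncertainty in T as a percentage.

2.82%

Since T is a product/quotient, work with relative uncertainties:
  (½·δL/L)² = (0.5×0.0563)² = 0.000793;  (−½·δg/g)² = (-0.5×0.00277)² = 1.91e-06
δT/T = √(0.000795) = 0.0282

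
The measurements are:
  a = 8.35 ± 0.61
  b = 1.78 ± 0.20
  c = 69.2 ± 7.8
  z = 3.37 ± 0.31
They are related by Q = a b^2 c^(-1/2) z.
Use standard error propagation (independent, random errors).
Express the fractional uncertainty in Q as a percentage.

Q is a product of powers, so relative uncertainties combine in quadrature:
  (1·δa/a)² = (1×0.0731)² = 0.00534;  (2·δb/b)² = (2×0.112)² = 0.0505;  (−½·δc/c)² = (-0.5×0.113)² = 0.00318;  (1·δz/z)² = (1×0.0920)² = 0.00846
δQ/Q = √(0.0675) = 0.260

26.0%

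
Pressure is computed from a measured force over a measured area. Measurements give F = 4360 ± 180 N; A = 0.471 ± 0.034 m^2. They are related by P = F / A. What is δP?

For a monomial P ∝ F, A^-1, fractional errors add in quadrature:
  (1·δF/F)² = (1×0.0413)² = 0.00170;  (-1·δA/A)² = (-1×0.0722)² = 0.00521
δP/P = √(0.00692) = 0.0832
P = 9260 Pa, so δP = 0.0832 × 9260 = 770 Pa.

770 Pa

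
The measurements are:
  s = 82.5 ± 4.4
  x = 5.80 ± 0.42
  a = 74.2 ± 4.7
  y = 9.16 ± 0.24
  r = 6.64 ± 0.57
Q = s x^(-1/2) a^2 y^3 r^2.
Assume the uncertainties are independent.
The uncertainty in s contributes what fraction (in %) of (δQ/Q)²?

5.09%

(δQ/Q)² = (1·δs/s)² + (−½·δx/x)² + (2·δa/a)² + (3·δy/y)² + (2·δr/r)²
  s term: (1×0.0533)² = 0.00284
  x term: (-0.5×0.0724)² = 0.00131
  a term: (2×0.0633)² = 0.0160
  y term: (3×0.0262)² = 0.00618
  r term: (2×0.0858)² = 0.0295
Total = 0.0559. Share from s = 0.00284/0.0559 = 0.0509.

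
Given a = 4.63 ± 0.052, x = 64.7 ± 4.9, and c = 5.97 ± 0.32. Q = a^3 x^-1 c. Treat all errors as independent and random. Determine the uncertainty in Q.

0.904

Relative error in a monomial: (δQ/Q)² = Σ (nᵢ · δxᵢ/xᵢ)².
  (3·δa/a)² = (3×0.0112)² = 0.00114;  (-1·δx/x)² = (-1×0.0757)² = 0.00574;  (1·δc/c)² = (1×0.0536)² = 0.00287
δQ/Q = √(0.00974) = 0.0987
Q = 9.16, so δQ = 0.0987 × 9.16 = 0.904.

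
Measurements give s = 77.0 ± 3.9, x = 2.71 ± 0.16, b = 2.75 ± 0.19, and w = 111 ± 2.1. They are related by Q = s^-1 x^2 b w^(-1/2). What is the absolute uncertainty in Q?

0.00364

For a monomial Q ∝ s^-1, x^2, b, w^(-1/2), fractional errors add in quadrature:
  (-1·δs/s)² = (-1×0.0506)² = 0.00257;  (2·δx/x)² = (2×0.0590)² = 0.0139;  (1·δb/b)² = (1×0.0691)² = 0.00477;  (−½·δw/w)² = (-0.5×0.0189)² = 8.95e-05
δQ/Q = √(0.0214) = 0.146
Q = 0.0249, so δQ = 0.146 × 0.0249 = 0.00364.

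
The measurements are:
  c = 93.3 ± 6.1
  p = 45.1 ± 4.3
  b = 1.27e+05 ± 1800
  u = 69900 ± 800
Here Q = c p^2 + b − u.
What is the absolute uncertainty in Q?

Let w = c·p^2 = 1.9e+05. δw/w = √((1·δc/c)² + (2·δp/p)²) = √(0.00427 + 0.0364) = 0.202, so δw = 38300.
Q = w + b − u: δQ = √(δw² + δb² + δu²) = √(1.46e+09 + 3.24e+06 + 6.4e+05) = 38300

38300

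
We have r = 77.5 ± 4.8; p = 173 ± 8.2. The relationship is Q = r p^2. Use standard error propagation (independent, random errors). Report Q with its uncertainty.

Since Q is a product/quotient, work with relative uncertainties:
  (1·δr/r)² = (1×0.0619)² = 0.00384;  (2·δp/p)² = (2×0.0474)² = 0.00899
δQ/Q = √(0.0128) = 0.113
Q = 2.32e+06, so δQ = 0.113 × 2.32e+06 = 2.63e+05.

(2.32 ± 0.263) × 10^6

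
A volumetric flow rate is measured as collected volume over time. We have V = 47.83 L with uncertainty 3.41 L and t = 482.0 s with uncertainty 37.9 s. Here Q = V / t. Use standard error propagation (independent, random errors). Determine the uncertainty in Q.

0.0105 L/s

Q is a product of powers, so relative uncertainties combine in quadrature:
  (1·δV/V)² = (1×0.0713)² = 0.00508;  (-1·δt/t)² = (-1×0.0786)² = 0.00618
δQ/Q = √(0.0113) = 0.106
Q = 0.09923 L/s, so δQ = 0.106 × 0.09923 = 0.0105 L/s.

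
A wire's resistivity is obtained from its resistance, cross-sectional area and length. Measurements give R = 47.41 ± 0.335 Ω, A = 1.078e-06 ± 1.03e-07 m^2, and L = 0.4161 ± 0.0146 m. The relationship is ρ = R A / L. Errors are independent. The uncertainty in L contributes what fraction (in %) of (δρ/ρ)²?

11.8%

(δρ/ρ)² = (1·δR/R)² + (1·δA/A)² + (-1·δL/L)²
  R term: (1×0.00707)² = 4.99e-05
  A term: (1×0.0955)² = 0.00913
  L term: (-1×0.0351)² = 0.00123
Total = 0.0104. Share from L = 0.00123/0.0104 = 0.118.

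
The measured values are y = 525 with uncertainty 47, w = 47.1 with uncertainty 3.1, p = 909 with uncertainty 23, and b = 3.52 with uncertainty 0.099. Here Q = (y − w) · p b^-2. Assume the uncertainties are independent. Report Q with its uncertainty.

Let u = y − w = 478. δu = √(δy² + δw²) = √(2210 + 9.61) = 47.1, so δu/u = 0.0986.
Q is then a monomial in u, p, b:
δQ/Q = √((δu/u)² + (1·δp/p)² + (-2·δb/b)²) = √(0.00971 + 0.000640 + 0.00316) = 0.116
Q = 35100, so δQ = 0.116 × 35100 = 4080.

35100 ± 4080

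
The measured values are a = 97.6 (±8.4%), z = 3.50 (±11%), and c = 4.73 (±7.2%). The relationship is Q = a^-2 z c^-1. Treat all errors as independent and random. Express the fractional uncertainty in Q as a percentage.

Each factor contributes (exponent × relative error)² to (δQ/Q)²:
  (-2·δa/a)² = (-2×0.0840)² = 0.0282;  (1·δz/z)² = (1×0.110)² = 0.0121;  (-1·δc/c)² = (-1×0.0720)² = 0.00518
δQ/Q = √(0.0455) = 0.213

21.3%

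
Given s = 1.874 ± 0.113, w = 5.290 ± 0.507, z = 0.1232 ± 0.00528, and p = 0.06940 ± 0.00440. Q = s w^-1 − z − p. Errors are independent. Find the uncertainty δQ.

Let h = s·w^-1 = 0.3543. δh/h = √((1·δs/s)² + (-1·δw/w)²) = √(0.00364 + 0.00919) = 0.113, so δh = 0.0401.
Q = h − z − p: δQ = √(δh² + δz² + δp²) = √(0.00161 + 2.79e-05 + 1.94e-05) = 0.0407

0.0407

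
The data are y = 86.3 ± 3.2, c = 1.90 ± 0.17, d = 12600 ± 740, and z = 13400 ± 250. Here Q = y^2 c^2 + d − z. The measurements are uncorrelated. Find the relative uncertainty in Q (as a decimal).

0.202

Let p = y^2·c^2 = 26900. δp/p = √((2·δy/y)² + (2·δc/c)²) = √(0.00550 + 0.0320) = 0.194, so δp = 5210.
Q = p + d − z: δQ = √(δp² + δd² + δz²) = √(2.71e+07 + 5.48e+05 + 62500) = 5270
Q = 26100, so δQ/Q = 5270/26100 = 0.202.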